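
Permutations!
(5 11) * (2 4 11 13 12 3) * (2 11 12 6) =[0, 1, 4, 11, 12, 13, 2, 7, 8, 9, 10, 5, 3, 6] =(2 4 12 3 11 5 13 6)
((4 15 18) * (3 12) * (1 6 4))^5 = ((1 6 4 15 18)(3 12))^5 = (18)(3 12)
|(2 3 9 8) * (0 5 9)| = |(0 5 9 8 2 3)| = 6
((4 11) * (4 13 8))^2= (4 13)(8 11)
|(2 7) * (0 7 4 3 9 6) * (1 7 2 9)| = 8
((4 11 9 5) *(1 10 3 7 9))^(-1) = ((1 10 3 7 9 5 4 11))^(-1) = (1 11 4 5 9 7 3 10)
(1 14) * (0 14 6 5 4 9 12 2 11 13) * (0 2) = (0 14 1 6 5 4 9 12)(2 11 13) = [14, 6, 11, 3, 9, 4, 5, 7, 8, 12, 10, 13, 0, 2, 1]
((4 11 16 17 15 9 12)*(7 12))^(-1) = (4 12 7 9 15 17 16 11)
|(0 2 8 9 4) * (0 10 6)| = 7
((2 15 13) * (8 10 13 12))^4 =(2 10 12)(8 15 13)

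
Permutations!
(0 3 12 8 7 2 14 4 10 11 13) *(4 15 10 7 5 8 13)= [3, 1, 14, 12, 7, 8, 6, 2, 5, 9, 11, 4, 13, 0, 15, 10]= (0 3 12 13)(2 14 15 10 11 4 7)(5 8)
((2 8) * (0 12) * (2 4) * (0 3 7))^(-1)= ((0 12 3 7)(2 8 4))^(-1)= (0 7 3 12)(2 4 8)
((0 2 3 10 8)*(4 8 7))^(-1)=(0 8 4 7 10 3 2)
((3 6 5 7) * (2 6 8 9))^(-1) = (2 9 8 3 7 5 6)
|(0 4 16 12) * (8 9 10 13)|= 4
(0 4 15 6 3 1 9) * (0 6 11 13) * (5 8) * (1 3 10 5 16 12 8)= (0 4 15 11 13)(1 9 6 10 5)(8 16 12)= [4, 9, 2, 3, 15, 1, 10, 7, 16, 6, 5, 13, 8, 0, 14, 11, 12]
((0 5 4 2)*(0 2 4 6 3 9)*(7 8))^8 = (0 3 5 9 6)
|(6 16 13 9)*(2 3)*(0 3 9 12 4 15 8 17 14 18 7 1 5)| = 17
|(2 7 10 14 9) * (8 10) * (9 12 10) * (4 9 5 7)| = |(2 4 9)(5 7 8)(10 14 12)| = 3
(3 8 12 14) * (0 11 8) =(0 11 8 12 14 3) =[11, 1, 2, 0, 4, 5, 6, 7, 12, 9, 10, 8, 14, 13, 3]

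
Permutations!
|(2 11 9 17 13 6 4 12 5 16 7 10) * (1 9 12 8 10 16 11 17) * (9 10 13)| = |(1 10 2 17 9)(4 8 13 6)(5 11 12)(7 16)| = 60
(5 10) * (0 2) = (0 2)(5 10) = [2, 1, 0, 3, 4, 10, 6, 7, 8, 9, 5]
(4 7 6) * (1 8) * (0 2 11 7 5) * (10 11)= (0 2 10 11 7 6 4 5)(1 8)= [2, 8, 10, 3, 5, 0, 4, 6, 1, 9, 11, 7]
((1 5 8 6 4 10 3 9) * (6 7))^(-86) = ((1 5 8 7 6 4 10 3 9))^(-86) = (1 6 9 7 3 8 10 5 4)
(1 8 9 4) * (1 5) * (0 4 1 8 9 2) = [4, 9, 0, 3, 5, 8, 6, 7, 2, 1] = (0 4 5 8 2)(1 9)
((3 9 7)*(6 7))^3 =((3 9 6 7))^3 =(3 7 6 9)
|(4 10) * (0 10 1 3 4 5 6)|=12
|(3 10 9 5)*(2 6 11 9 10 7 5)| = |(2 6 11 9)(3 7 5)| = 12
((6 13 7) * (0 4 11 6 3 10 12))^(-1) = (0 12 10 3 7 13 6 11 4)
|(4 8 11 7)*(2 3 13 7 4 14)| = 15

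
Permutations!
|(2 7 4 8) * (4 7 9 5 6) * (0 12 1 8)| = 9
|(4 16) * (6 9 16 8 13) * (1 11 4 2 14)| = 10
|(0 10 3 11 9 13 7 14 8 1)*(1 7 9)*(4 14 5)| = |(0 10 3 11 1)(4 14 8 7 5)(9 13)| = 10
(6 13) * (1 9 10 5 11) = (1 9 10 5 11)(6 13) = [0, 9, 2, 3, 4, 11, 13, 7, 8, 10, 5, 1, 12, 6]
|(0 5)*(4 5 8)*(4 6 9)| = 6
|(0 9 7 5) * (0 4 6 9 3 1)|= 15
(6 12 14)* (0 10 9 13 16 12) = (0 10 9 13 16 12 14 6) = [10, 1, 2, 3, 4, 5, 0, 7, 8, 13, 9, 11, 14, 16, 6, 15, 12]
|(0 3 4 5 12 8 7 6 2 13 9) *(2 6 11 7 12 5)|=|(0 3 4 2 13 9)(7 11)(8 12)|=6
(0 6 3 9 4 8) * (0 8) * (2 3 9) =[6, 1, 3, 2, 0, 5, 9, 7, 8, 4] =(0 6 9 4)(2 3)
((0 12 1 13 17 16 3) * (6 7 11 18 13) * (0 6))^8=(18)(0 1 12)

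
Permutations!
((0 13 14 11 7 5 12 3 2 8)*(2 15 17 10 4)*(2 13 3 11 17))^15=(17)(5 7 11 12)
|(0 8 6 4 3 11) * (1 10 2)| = |(0 8 6 4 3 11)(1 10 2)| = 6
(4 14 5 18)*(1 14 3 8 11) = [0, 14, 2, 8, 3, 18, 6, 7, 11, 9, 10, 1, 12, 13, 5, 15, 16, 17, 4] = (1 14 5 18 4 3 8 11)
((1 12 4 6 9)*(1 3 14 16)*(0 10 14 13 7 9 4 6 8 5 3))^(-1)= (0 9 7 13 3 5 8 4 6 12 1 16 14 10)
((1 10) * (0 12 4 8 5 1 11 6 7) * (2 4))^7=((0 12 2 4 8 5 1 10 11 6 7))^7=(0 10 4 7 1 2 6 5 12 11 8)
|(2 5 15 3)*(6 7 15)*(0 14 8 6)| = |(0 14 8 6 7 15 3 2 5)| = 9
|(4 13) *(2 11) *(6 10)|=|(2 11)(4 13)(6 10)|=2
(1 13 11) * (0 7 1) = (0 7 1 13 11) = [7, 13, 2, 3, 4, 5, 6, 1, 8, 9, 10, 0, 12, 11]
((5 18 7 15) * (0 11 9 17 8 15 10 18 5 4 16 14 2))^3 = ((0 11 9 17 8 15 4 16 14 2)(7 10 18))^3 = (18)(0 17 4 2 9 15 14 11 8 16)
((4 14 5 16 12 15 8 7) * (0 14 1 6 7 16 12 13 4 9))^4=((0 14 5 12 15 8 16 13 4 1 6 7 9))^4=(0 15 4 9 12 13 7 5 16 6 14 8 1)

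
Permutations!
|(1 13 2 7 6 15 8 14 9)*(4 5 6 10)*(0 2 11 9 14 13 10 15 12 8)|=|(0 2 7 15)(1 10 4 5 6 12 8 13 11 9)|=20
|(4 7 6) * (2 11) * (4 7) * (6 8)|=6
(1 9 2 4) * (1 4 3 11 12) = [0, 9, 3, 11, 4, 5, 6, 7, 8, 2, 10, 12, 1] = (1 9 2 3 11 12)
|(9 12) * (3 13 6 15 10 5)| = |(3 13 6 15 10 5)(9 12)| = 6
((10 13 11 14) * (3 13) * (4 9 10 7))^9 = (3 13 11 14 7 4 9 10)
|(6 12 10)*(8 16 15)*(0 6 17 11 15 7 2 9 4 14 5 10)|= |(0 6 12)(2 9 4 14 5 10 17 11 15 8 16 7)|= 12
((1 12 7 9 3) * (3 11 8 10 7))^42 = ((1 12 3)(7 9 11 8 10))^42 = (12)(7 11 10 9 8)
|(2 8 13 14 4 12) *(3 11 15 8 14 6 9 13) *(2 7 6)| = |(2 14 4 12 7 6 9 13)(3 11 15 8)| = 8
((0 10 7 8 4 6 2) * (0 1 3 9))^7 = (0 1 4 10 3 6 7 9 2 8)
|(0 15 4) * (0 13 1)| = |(0 15 4 13 1)| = 5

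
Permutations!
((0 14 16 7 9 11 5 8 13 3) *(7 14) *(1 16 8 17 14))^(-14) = ((0 7 9 11 5 17 14 8 13 3)(1 16))^(-14) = (0 14 9 13 5)(3 17 7 8 11)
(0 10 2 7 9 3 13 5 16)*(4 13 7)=(0 10 2 4 13 5 16)(3 7 9)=[10, 1, 4, 7, 13, 16, 6, 9, 8, 3, 2, 11, 12, 5, 14, 15, 0]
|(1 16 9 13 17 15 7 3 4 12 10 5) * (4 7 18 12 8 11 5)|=26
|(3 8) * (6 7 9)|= 6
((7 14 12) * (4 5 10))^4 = (4 5 10)(7 14 12)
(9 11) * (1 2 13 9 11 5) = [0, 2, 13, 3, 4, 1, 6, 7, 8, 5, 10, 11, 12, 9] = (1 2 13 9 5)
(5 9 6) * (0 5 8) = (0 5 9 6 8) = [5, 1, 2, 3, 4, 9, 8, 7, 0, 6]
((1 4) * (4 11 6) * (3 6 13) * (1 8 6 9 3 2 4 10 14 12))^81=((1 11 13 2 4 8 6 10 14 12)(3 9))^81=(1 11 13 2 4 8 6 10 14 12)(3 9)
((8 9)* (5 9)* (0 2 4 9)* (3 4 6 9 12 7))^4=(12)(0 8 6)(2 5 9)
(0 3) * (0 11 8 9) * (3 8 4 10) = (0 8 9)(3 11 4 10) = [8, 1, 2, 11, 10, 5, 6, 7, 9, 0, 3, 4]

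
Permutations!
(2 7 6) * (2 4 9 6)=[0, 1, 7, 3, 9, 5, 4, 2, 8, 6]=(2 7)(4 9 6)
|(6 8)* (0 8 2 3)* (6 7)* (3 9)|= |(0 8 7 6 2 9 3)|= 7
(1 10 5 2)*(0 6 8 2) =(0 6 8 2 1 10 5) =[6, 10, 1, 3, 4, 0, 8, 7, 2, 9, 5]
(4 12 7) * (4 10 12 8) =(4 8)(7 10 12) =[0, 1, 2, 3, 8, 5, 6, 10, 4, 9, 12, 11, 7]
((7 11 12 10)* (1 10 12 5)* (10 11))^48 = ((12)(1 11 5)(7 10))^48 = (12)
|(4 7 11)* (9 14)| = |(4 7 11)(9 14)| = 6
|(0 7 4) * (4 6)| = 4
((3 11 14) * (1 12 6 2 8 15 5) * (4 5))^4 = (1 8)(2 5)(3 11 14)(4 6)(12 15)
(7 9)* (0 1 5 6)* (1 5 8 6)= (0 5 1 8 6)(7 9)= [5, 8, 2, 3, 4, 1, 0, 9, 6, 7]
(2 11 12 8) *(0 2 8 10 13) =(0 2 11 12 10 13) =[2, 1, 11, 3, 4, 5, 6, 7, 8, 9, 13, 12, 10, 0]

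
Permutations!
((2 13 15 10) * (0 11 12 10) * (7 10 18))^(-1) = (0 15 13 2 10 7 18 12 11)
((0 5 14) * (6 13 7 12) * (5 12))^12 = ((0 12 6 13 7 5 14))^12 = (0 5 13 12 14 7 6)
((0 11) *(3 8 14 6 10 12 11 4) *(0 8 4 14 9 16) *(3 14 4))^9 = ((0 4 14 6 10 12 11 8 9 16))^9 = (0 16 9 8 11 12 10 6 14 4)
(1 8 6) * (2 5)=(1 8 6)(2 5)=[0, 8, 5, 3, 4, 2, 1, 7, 6]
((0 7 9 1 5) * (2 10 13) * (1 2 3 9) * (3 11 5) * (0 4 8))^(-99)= (0 5 10 3)(1 8 11 2)(4 13 9 7)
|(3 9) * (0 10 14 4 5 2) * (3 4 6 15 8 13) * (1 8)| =|(0 10 14 6 15 1 8 13 3 9 4 5 2)| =13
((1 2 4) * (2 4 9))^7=(1 4)(2 9)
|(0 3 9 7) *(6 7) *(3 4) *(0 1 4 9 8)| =8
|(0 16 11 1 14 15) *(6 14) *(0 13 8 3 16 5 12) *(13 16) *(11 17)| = 21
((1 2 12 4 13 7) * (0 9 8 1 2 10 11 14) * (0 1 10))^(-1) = (0 1 14 11 10 8 9)(2 7 13 4 12)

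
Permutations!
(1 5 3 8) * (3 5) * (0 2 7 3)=(0 2 7 3 8 1)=[2, 0, 7, 8, 4, 5, 6, 3, 1]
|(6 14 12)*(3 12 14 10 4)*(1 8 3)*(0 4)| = 8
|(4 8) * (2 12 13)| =6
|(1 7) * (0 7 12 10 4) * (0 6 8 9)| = |(0 7 1 12 10 4 6 8 9)| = 9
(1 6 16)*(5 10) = (1 6 16)(5 10) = [0, 6, 2, 3, 4, 10, 16, 7, 8, 9, 5, 11, 12, 13, 14, 15, 1]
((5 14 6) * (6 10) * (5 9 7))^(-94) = (5 10 9)(6 7 14)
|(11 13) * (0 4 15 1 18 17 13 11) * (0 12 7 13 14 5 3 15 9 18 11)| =33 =|(0 4 9 18 17 14 5 3 15 1 11)(7 13 12)|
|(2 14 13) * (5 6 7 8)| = |(2 14 13)(5 6 7 8)| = 12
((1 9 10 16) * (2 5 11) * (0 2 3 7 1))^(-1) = ((0 2 5 11 3 7 1 9 10 16))^(-1) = (0 16 10 9 1 7 3 11 5 2)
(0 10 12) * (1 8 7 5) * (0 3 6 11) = (0 10 12 3 6 11)(1 8 7 5) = [10, 8, 2, 6, 4, 1, 11, 5, 7, 9, 12, 0, 3]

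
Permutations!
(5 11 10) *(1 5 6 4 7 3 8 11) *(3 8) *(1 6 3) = (1 5 6 4 7 8 11 10 3) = [0, 5, 2, 1, 7, 6, 4, 8, 11, 9, 3, 10]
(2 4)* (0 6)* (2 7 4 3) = [6, 1, 3, 2, 7, 5, 0, 4] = (0 6)(2 3)(4 7)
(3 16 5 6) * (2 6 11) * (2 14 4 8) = (2 6 3 16 5 11 14 4 8) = [0, 1, 6, 16, 8, 11, 3, 7, 2, 9, 10, 14, 12, 13, 4, 15, 5]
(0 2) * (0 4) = (0 2 4) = [2, 1, 4, 3, 0]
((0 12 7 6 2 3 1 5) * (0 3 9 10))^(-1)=((0 12 7 6 2 9 10)(1 5 3))^(-1)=(0 10 9 2 6 7 12)(1 3 5)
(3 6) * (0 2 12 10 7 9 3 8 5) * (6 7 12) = (0 2 6 8 5)(3 7 9)(10 12) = [2, 1, 6, 7, 4, 0, 8, 9, 5, 3, 12, 11, 10]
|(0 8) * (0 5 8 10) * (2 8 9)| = 4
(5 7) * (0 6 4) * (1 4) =(0 6 1 4)(5 7) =[6, 4, 2, 3, 0, 7, 1, 5]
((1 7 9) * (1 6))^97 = ((1 7 9 6))^97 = (1 7 9 6)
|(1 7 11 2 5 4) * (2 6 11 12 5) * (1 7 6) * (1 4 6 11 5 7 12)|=|(1 11 4 12 7)(5 6)|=10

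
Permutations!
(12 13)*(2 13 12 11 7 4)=[0, 1, 13, 3, 2, 5, 6, 4, 8, 9, 10, 7, 12, 11]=(2 13 11 7 4)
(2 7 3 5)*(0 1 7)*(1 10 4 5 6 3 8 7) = (0 10 4 5 2)(3 6)(7 8) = [10, 1, 0, 6, 5, 2, 3, 8, 7, 9, 4]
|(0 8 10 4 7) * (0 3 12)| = 7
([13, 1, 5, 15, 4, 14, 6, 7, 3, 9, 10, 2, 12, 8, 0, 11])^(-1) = (0 14 5 2 11 15 3 8 13)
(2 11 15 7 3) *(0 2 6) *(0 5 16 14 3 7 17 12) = (0 2 11 15 17 12)(3 6 5 16 14) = [2, 1, 11, 6, 4, 16, 5, 7, 8, 9, 10, 15, 0, 13, 3, 17, 14, 12]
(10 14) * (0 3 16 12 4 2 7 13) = (0 3 16 12 4 2 7 13)(10 14) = [3, 1, 7, 16, 2, 5, 6, 13, 8, 9, 14, 11, 4, 0, 10, 15, 12]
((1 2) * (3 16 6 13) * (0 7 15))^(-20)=(16)(0 7 15)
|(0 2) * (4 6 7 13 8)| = 10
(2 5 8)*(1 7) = [0, 7, 5, 3, 4, 8, 6, 1, 2] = (1 7)(2 5 8)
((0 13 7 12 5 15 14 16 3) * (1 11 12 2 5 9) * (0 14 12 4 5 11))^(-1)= ((0 13 7 2 11 4 5 15 12 9 1)(3 14 16))^(-1)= (0 1 9 12 15 5 4 11 2 7 13)(3 16 14)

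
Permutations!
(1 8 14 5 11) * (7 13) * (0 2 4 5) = (0 2 4 5 11 1 8 14)(7 13) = [2, 8, 4, 3, 5, 11, 6, 13, 14, 9, 10, 1, 12, 7, 0]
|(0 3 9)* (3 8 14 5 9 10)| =10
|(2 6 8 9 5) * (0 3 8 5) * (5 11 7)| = |(0 3 8 9)(2 6 11 7 5)| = 20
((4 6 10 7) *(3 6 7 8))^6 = ((3 6 10 8)(4 7))^6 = (3 10)(6 8)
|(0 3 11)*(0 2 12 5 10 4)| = |(0 3 11 2 12 5 10 4)| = 8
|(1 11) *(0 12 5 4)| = 4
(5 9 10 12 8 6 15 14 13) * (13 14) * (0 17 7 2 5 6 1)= [17, 0, 5, 3, 4, 9, 15, 2, 1, 10, 12, 11, 8, 6, 14, 13, 16, 7]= (0 17 7 2 5 9 10 12 8 1)(6 15 13)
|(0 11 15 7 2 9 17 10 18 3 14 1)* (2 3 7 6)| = |(0 11 15 6 2 9 17 10 18 7 3 14 1)| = 13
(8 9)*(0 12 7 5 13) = (0 12 7 5 13)(8 9) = [12, 1, 2, 3, 4, 13, 6, 5, 9, 8, 10, 11, 7, 0]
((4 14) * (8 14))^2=(4 14 8)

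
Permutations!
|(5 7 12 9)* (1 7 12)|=|(1 7)(5 12 9)|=6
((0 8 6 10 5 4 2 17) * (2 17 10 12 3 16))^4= ((0 8 6 12 3 16 2 10 5 4 17))^4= (0 3 5 8 16 4 6 2 17 12 10)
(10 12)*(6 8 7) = (6 8 7)(10 12) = [0, 1, 2, 3, 4, 5, 8, 6, 7, 9, 12, 11, 10]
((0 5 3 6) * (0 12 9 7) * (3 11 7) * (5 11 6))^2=(0 7 11)(3 6 9 5 12)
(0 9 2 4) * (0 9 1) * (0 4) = (0 1 4 9 2) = [1, 4, 0, 3, 9, 5, 6, 7, 8, 2]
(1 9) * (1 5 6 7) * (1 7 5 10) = (1 9 10)(5 6) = [0, 9, 2, 3, 4, 6, 5, 7, 8, 10, 1]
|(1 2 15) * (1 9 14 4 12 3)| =|(1 2 15 9 14 4 12 3)| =8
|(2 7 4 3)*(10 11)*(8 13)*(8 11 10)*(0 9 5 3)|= |(0 9 5 3 2 7 4)(8 13 11)|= 21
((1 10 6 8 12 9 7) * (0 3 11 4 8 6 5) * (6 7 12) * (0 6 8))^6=(12)(0 11)(1 10 5 6 7)(3 4)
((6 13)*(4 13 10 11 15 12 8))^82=(4 6 11 12)(8 13 10 15)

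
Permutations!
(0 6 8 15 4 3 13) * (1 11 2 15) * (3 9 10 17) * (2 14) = (0 6 8 1 11 14 2 15 4 9 10 17 3 13) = [6, 11, 15, 13, 9, 5, 8, 7, 1, 10, 17, 14, 12, 0, 2, 4, 16, 3]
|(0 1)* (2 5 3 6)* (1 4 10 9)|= |(0 4 10 9 1)(2 5 3 6)|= 20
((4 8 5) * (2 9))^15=(2 9)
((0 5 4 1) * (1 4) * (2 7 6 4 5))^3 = (0 6 1 7 5 2 4)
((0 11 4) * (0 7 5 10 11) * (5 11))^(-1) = ((4 7 11)(5 10))^(-1) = (4 11 7)(5 10)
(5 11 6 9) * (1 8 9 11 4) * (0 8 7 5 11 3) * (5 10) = (0 8 9 11 6 3)(1 7 10 5 4) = [8, 7, 2, 0, 1, 4, 3, 10, 9, 11, 5, 6]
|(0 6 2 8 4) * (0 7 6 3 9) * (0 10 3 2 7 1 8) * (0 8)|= |(0 2 8 4 1)(3 9 10)(6 7)|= 30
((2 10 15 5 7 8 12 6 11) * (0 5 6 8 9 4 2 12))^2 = (0 7 4 10 6 12)(2 15 11 8 5 9)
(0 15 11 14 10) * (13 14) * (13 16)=[15, 1, 2, 3, 4, 5, 6, 7, 8, 9, 0, 16, 12, 14, 10, 11, 13]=(0 15 11 16 13 14 10)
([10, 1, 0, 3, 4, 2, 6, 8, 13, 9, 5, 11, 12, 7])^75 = (13)(0 2 5 10)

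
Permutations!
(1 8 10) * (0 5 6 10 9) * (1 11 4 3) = [5, 8, 2, 1, 3, 6, 10, 7, 9, 0, 11, 4] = (0 5 6 10 11 4 3 1 8 9)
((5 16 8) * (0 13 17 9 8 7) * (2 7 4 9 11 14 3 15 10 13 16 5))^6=((0 16 4 9 8 2 7)(3 15 10 13 17 11 14))^6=(0 7 2 8 9 4 16)(3 14 11 17 13 10 15)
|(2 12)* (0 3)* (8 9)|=2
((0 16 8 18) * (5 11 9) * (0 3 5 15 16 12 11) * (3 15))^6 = (8 15)(16 18)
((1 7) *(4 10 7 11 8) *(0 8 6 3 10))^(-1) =(0 4 8)(1 7 10 3 6 11)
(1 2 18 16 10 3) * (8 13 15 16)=(1 2 18 8 13 15 16 10 3)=[0, 2, 18, 1, 4, 5, 6, 7, 13, 9, 3, 11, 12, 15, 14, 16, 10, 17, 8]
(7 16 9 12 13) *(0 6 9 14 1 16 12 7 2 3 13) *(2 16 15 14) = (0 6 9 7 12)(1 15 14)(2 3 13 16) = [6, 15, 3, 13, 4, 5, 9, 12, 8, 7, 10, 11, 0, 16, 1, 14, 2]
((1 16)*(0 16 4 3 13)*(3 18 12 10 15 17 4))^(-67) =((0 16 1 3 13)(4 18 12 10 15 17))^(-67) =(0 3 16 13 1)(4 17 15 10 12 18)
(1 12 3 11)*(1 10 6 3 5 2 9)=(1 12 5 2 9)(3 11 10 6)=[0, 12, 9, 11, 4, 2, 3, 7, 8, 1, 6, 10, 5]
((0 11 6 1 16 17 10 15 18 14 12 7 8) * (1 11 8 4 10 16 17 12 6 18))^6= (1 10 7 16)(4 12 17 15)(6 18)(11 14)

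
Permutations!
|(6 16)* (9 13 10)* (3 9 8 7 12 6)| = 9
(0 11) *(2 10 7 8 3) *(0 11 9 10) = (11)(0 9 10 7 8 3 2) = [9, 1, 0, 2, 4, 5, 6, 8, 3, 10, 7, 11]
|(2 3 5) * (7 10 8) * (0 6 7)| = 15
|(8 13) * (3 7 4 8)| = 5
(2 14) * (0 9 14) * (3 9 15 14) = (0 15 14 2)(3 9) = [15, 1, 0, 9, 4, 5, 6, 7, 8, 3, 10, 11, 12, 13, 2, 14]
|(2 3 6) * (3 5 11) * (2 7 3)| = 3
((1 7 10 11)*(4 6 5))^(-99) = (1 7 10 11)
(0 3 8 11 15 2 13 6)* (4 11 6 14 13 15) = (0 3 8 6)(2 15)(4 11)(13 14) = [3, 1, 15, 8, 11, 5, 0, 7, 6, 9, 10, 4, 12, 14, 13, 2]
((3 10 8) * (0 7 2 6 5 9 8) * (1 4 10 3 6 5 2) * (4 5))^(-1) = (0 10 4 2 6 8 9 5 1 7)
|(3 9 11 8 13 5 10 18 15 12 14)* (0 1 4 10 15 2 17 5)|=16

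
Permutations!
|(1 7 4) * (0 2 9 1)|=6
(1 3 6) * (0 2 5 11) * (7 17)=[2, 3, 5, 6, 4, 11, 1, 17, 8, 9, 10, 0, 12, 13, 14, 15, 16, 7]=(0 2 5 11)(1 3 6)(7 17)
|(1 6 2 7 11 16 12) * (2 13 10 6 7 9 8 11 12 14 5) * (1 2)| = 30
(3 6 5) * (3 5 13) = [0, 1, 2, 6, 4, 5, 13, 7, 8, 9, 10, 11, 12, 3] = (3 6 13)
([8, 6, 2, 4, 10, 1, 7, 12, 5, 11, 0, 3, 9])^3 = (0 1 12 3)(4 8 6 9)(5 7 11 10)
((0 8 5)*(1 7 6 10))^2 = ((0 8 5)(1 7 6 10))^2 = (0 5 8)(1 6)(7 10)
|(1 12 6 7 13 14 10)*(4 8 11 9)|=|(1 12 6 7 13 14 10)(4 8 11 9)|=28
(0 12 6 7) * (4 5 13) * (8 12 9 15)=(0 9 15 8 12 6 7)(4 5 13)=[9, 1, 2, 3, 5, 13, 7, 0, 12, 15, 10, 11, 6, 4, 14, 8]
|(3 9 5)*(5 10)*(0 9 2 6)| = 7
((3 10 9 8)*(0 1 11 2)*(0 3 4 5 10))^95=((0 1 11 2 3)(4 5 10 9 8))^95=(11)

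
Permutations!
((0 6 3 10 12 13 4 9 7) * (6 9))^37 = (0 9 7)(3 10 12 13 4 6)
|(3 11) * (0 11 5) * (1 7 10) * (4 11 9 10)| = 9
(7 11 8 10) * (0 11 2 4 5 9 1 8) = (0 11)(1 8 10 7 2 4 5 9) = [11, 8, 4, 3, 5, 9, 6, 2, 10, 1, 7, 0]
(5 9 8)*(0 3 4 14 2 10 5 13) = (0 3 4 14 2 10 5 9 8 13) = [3, 1, 10, 4, 14, 9, 6, 7, 13, 8, 5, 11, 12, 0, 2]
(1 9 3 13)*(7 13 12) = (1 9 3 12 7 13) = [0, 9, 2, 12, 4, 5, 6, 13, 8, 3, 10, 11, 7, 1]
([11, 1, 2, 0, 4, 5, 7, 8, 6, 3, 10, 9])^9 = (0 11 9 3)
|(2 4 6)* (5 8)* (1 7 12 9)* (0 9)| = 30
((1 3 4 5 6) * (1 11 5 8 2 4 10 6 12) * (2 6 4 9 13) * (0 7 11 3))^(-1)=(0 1 12 5 11 7)(2 13 9)(3 6 8 4 10)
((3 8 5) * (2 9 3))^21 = (2 9 3 8 5)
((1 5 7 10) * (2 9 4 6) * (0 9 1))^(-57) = (0 5 6)(1 4 10)(2 9 7)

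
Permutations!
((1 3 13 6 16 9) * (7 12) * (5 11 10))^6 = (16)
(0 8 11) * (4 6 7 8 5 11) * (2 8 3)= (0 5 11)(2 8 4 6 7 3)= [5, 1, 8, 2, 6, 11, 7, 3, 4, 9, 10, 0]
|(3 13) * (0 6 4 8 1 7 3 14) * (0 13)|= |(0 6 4 8 1 7 3)(13 14)|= 14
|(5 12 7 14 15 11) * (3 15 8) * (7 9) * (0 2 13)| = |(0 2 13)(3 15 11 5 12 9 7 14 8)| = 9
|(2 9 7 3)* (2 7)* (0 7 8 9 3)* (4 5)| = 4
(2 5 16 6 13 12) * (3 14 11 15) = (2 5 16 6 13 12)(3 14 11 15) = [0, 1, 5, 14, 4, 16, 13, 7, 8, 9, 10, 15, 2, 12, 11, 3, 6]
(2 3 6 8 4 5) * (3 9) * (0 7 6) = (0 7 6 8 4 5 2 9 3) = [7, 1, 9, 0, 5, 2, 8, 6, 4, 3]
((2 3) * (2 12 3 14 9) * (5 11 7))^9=(14)(3 12)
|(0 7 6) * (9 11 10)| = 3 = |(0 7 6)(9 11 10)|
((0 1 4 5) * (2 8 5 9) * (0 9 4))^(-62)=((0 1)(2 8 5 9))^(-62)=(2 5)(8 9)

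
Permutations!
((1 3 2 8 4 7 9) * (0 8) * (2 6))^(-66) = (0 3 7)(1 4 2)(6 9 8)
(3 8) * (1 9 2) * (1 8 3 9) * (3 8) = [0, 1, 3, 8, 4, 5, 6, 7, 9, 2] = (2 3 8 9)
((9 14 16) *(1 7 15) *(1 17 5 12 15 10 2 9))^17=((1 7 10 2 9 14 16)(5 12 15 17))^17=(1 2 16 10 14 7 9)(5 12 15 17)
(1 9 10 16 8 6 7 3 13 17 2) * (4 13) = (1 9 10 16 8 6 7 3 4 13 17 2) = [0, 9, 1, 4, 13, 5, 7, 3, 6, 10, 16, 11, 12, 17, 14, 15, 8, 2]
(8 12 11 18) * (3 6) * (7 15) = (3 6)(7 15)(8 12 11 18) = [0, 1, 2, 6, 4, 5, 3, 15, 12, 9, 10, 18, 11, 13, 14, 7, 16, 17, 8]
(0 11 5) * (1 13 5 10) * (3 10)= (0 11 3 10 1 13 5)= [11, 13, 2, 10, 4, 0, 6, 7, 8, 9, 1, 3, 12, 5]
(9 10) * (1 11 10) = [0, 11, 2, 3, 4, 5, 6, 7, 8, 1, 9, 10] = (1 11 10 9)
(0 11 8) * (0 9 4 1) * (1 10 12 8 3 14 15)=(0 11 3 14 15 1)(4 10 12 8 9)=[11, 0, 2, 14, 10, 5, 6, 7, 9, 4, 12, 3, 8, 13, 15, 1]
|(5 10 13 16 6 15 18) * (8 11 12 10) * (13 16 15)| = |(5 8 11 12 10 16 6 13 15 18)| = 10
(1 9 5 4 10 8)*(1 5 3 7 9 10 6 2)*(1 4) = [0, 10, 4, 7, 6, 1, 2, 9, 5, 3, 8] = (1 10 8 5)(2 4 6)(3 7 9)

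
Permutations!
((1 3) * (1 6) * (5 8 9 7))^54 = ((1 3 6)(5 8 9 7))^54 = (5 9)(7 8)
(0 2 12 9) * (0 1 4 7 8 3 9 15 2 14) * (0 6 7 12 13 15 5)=(0 14 6 7 8 3 9 1 4 12 5)(2 13 15)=[14, 4, 13, 9, 12, 0, 7, 8, 3, 1, 10, 11, 5, 15, 6, 2]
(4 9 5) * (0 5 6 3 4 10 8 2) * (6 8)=(0 5 10 6 3 4 9 8 2)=[5, 1, 0, 4, 9, 10, 3, 7, 2, 8, 6]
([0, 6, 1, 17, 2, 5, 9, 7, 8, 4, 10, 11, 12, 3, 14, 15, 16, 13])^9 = (17)(1 2 4 9 6)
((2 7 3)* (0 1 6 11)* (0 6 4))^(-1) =(0 4 1)(2 3 7)(6 11)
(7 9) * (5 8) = [0, 1, 2, 3, 4, 8, 6, 9, 5, 7] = (5 8)(7 9)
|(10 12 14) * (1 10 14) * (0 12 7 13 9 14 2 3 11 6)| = |(0 12 1 10 7 13 9 14 2 3 11 6)| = 12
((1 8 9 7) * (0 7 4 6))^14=(9)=((0 7 1 8 9 4 6))^14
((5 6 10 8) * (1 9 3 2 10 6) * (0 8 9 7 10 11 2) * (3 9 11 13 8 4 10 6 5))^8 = ((0 4 10 11 2 13 8 3)(1 7 6 5))^8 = (13)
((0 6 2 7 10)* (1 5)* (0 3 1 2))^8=(1 2 10)(3 5 7)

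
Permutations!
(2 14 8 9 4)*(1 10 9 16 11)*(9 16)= [0, 10, 14, 3, 2, 5, 6, 7, 9, 4, 16, 1, 12, 13, 8, 15, 11]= (1 10 16 11)(2 14 8 9 4)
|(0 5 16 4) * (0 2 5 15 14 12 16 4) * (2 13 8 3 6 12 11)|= 13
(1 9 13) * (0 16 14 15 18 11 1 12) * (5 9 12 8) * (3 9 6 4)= [16, 12, 2, 9, 3, 6, 4, 7, 5, 13, 10, 1, 0, 8, 15, 18, 14, 17, 11]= (0 16 14 15 18 11 1 12)(3 9 13 8 5 6 4)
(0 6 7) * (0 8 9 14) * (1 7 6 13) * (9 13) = (0 9 14)(1 7 8 13) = [9, 7, 2, 3, 4, 5, 6, 8, 13, 14, 10, 11, 12, 1, 0]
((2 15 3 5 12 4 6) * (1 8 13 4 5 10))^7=((1 8 13 4 6 2 15 3 10)(5 12))^7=(1 3 2 4 8 10 15 6 13)(5 12)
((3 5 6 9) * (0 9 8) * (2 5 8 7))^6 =(0 3)(2 6)(5 7)(8 9)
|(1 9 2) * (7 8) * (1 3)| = 4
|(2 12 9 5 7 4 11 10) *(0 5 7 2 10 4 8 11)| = |(0 5 2 12 9 7 8 11 4)| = 9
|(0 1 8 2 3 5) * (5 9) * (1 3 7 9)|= 8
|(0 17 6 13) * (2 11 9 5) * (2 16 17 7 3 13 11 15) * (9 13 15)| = 12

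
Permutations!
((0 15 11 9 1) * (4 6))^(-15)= ((0 15 11 9 1)(4 6))^(-15)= (15)(4 6)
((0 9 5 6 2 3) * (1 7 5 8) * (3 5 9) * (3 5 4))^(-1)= (0 3 4 2 6 5)(1 8 9 7)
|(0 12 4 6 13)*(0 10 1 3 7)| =|(0 12 4 6 13 10 1 3 7)| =9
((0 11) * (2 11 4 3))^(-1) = (0 11 2 3 4) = ((0 4 3 2 11))^(-1)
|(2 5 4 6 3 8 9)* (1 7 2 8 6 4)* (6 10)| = 12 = |(1 7 2 5)(3 10 6)(8 9)|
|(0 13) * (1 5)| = 2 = |(0 13)(1 5)|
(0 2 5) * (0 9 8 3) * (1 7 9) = (0 2 5 1 7 9 8 3) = [2, 7, 5, 0, 4, 1, 6, 9, 3, 8]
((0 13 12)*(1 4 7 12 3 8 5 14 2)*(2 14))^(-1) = ((14)(0 13 3 8 5 2 1 4 7 12))^(-1) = (14)(0 12 7 4 1 2 5 8 3 13)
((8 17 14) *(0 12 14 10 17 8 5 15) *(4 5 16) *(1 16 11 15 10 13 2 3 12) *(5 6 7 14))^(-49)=((0 1 16 4 6 7 14 11 15)(2 3 12 5 10 17 13))^(-49)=(17)(0 7 1 14 16 11 4 15 6)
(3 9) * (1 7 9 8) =(1 7 9 3 8) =[0, 7, 2, 8, 4, 5, 6, 9, 1, 3]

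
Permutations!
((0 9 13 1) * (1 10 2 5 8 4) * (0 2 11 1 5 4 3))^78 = (0 9 13 10 11 1 2 4 5 8 3)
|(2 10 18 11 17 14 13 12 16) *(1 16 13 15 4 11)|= 10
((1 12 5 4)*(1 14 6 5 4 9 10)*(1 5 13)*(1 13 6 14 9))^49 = (14)(1 12 4 9 10 5)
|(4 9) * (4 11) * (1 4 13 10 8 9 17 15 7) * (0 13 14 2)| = 40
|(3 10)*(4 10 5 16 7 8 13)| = |(3 5 16 7 8 13 4 10)| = 8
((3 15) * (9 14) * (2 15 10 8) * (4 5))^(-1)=((2 15 3 10 8)(4 5)(9 14))^(-1)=(2 8 10 3 15)(4 5)(9 14)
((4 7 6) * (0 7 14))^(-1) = (0 14 4 6 7)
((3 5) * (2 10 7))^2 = (2 7 10)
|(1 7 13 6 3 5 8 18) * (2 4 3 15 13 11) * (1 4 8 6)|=|(1 7 11 2 8 18 4 3 5 6 15 13)|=12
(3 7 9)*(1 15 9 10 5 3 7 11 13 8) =(1 15 9 7 10 5 3 11 13 8) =[0, 15, 2, 11, 4, 3, 6, 10, 1, 7, 5, 13, 12, 8, 14, 9]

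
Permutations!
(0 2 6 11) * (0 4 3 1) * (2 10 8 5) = (0 10 8 5 2 6 11 4 3 1) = [10, 0, 6, 1, 3, 2, 11, 7, 5, 9, 8, 4]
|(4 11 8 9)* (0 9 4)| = 6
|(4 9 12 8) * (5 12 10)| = 6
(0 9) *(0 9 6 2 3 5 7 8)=[6, 1, 3, 5, 4, 7, 2, 8, 0, 9]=(9)(0 6 2 3 5 7 8)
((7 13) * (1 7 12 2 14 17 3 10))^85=(1 2 10 12 3 13 17 7 14)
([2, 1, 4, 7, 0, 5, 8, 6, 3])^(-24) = (8)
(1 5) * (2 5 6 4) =(1 6 4 2 5) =[0, 6, 5, 3, 2, 1, 4]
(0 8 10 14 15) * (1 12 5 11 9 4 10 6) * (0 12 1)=(0 8 6)(4 10 14 15 12 5 11 9)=[8, 1, 2, 3, 10, 11, 0, 7, 6, 4, 14, 9, 5, 13, 15, 12]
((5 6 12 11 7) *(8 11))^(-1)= (5 7 11 8 12 6)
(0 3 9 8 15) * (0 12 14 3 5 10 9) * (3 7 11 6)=(0 5 10 9 8 15 12 14 7 11 6 3)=[5, 1, 2, 0, 4, 10, 3, 11, 15, 8, 9, 6, 14, 13, 7, 12]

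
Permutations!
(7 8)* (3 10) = (3 10)(7 8) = [0, 1, 2, 10, 4, 5, 6, 8, 7, 9, 3]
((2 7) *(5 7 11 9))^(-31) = ((2 11 9 5 7))^(-31) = (2 7 5 9 11)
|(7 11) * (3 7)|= |(3 7 11)|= 3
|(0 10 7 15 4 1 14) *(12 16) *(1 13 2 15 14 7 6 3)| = |(0 10 6 3 1 7 14)(2 15 4 13)(12 16)| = 28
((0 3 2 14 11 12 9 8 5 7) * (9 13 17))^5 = ((0 3 2 14 11 12 13 17 9 8 5 7))^5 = (0 12 5 14 9 3 13 7 11 8 2 17)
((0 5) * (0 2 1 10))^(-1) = ((0 5 2 1 10))^(-1) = (0 10 1 2 5)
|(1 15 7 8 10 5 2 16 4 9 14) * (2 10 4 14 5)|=11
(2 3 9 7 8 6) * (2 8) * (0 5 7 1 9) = (0 5 7 2 3)(1 9)(6 8) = [5, 9, 3, 0, 4, 7, 8, 2, 6, 1]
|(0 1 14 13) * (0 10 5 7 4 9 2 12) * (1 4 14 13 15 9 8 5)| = 30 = |(0 4 8 5 7 14 15 9 2 12)(1 13 10)|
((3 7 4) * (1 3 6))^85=(7)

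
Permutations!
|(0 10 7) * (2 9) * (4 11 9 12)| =15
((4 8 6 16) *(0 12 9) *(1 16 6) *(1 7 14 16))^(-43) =((0 12 9)(4 8 7 14 16))^(-43) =(0 9 12)(4 7 16 8 14)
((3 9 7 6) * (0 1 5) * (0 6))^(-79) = (0 9 6 1 7 3 5)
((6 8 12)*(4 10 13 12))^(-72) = ((4 10 13 12 6 8))^(-72) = (13)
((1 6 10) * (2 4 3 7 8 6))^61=(1 8 4 10 7 2 6 3)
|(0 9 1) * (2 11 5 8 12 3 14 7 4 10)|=|(0 9 1)(2 11 5 8 12 3 14 7 4 10)|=30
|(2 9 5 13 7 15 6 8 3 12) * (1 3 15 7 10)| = |(1 3 12 2 9 5 13 10)(6 8 15)| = 24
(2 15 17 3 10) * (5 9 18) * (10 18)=(2 15 17 3 18 5 9 10)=[0, 1, 15, 18, 4, 9, 6, 7, 8, 10, 2, 11, 12, 13, 14, 17, 16, 3, 5]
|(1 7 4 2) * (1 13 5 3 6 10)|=9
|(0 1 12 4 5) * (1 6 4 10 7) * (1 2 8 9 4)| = 11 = |(0 6 1 12 10 7 2 8 9 4 5)|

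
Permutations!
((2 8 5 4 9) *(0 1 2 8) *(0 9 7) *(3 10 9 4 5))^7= ((0 1 2 4 7)(3 10 9 8))^7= (0 2 7 1 4)(3 8 9 10)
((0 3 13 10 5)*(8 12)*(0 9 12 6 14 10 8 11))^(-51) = (0 6 9 3 14 12 13 10 11 8 5)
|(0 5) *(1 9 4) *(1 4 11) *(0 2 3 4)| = |(0 5 2 3 4)(1 9 11)| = 15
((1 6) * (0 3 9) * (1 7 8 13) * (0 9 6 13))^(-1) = (0 8 7 6 3)(1 13)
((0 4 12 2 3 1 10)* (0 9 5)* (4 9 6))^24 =(1 4 3 6 2 10 12)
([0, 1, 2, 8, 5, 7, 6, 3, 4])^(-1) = (3 7 5 4 8)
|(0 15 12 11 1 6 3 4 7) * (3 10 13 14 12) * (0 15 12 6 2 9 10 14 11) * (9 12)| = 8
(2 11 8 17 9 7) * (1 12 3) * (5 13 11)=[0, 12, 5, 1, 4, 13, 6, 2, 17, 7, 10, 8, 3, 11, 14, 15, 16, 9]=(1 12 3)(2 5 13 11 8 17 9 7)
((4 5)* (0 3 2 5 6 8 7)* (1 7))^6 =((0 3 2 5 4 6 8 1 7))^6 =(0 8 5)(1 4 3)(2 7 6)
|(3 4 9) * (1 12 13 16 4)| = 7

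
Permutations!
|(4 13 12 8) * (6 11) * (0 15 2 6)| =|(0 15 2 6 11)(4 13 12 8)| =20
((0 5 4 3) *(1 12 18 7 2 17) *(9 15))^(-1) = (0 3 4 5)(1 17 2 7 18 12)(9 15)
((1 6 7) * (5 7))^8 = (7) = ((1 6 5 7))^8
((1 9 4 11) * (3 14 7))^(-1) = ((1 9 4 11)(3 14 7))^(-1) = (1 11 4 9)(3 7 14)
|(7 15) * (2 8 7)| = 4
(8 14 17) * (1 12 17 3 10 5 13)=(1 12 17 8 14 3 10 5 13)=[0, 12, 2, 10, 4, 13, 6, 7, 14, 9, 5, 11, 17, 1, 3, 15, 16, 8]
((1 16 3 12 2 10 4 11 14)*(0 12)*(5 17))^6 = ((0 12 2 10 4 11 14 1 16 3)(5 17))^6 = (17)(0 14 2 16 4)(1 10 3 11 12)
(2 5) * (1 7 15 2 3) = (1 7 15 2 5 3) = [0, 7, 5, 1, 4, 3, 6, 15, 8, 9, 10, 11, 12, 13, 14, 2]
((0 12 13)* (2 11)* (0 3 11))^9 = ((0 12 13 3 11 2))^9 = (0 3)(2 13)(11 12)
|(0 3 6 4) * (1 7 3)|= 6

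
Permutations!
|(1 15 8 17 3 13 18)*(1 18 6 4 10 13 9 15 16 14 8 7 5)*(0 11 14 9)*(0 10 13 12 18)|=18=|(0 11 14 8 17 3 10 12 18)(1 16 9 15 7 5)(4 13 6)|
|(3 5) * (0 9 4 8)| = 4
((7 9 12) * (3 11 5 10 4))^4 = (3 4 10 5 11)(7 9 12)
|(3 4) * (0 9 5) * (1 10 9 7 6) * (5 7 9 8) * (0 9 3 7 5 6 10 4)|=|(0 3)(1 4 7 10 8 6)(5 9)|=6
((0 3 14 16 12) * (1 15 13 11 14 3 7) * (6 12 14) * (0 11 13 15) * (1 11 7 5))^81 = ((0 5 1)(6 12 7 11)(14 16))^81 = (6 12 7 11)(14 16)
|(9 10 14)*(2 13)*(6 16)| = |(2 13)(6 16)(9 10 14)| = 6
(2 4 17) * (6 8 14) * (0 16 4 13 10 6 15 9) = (0 16 4 17 2 13 10 6 8 14 15 9) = [16, 1, 13, 3, 17, 5, 8, 7, 14, 0, 6, 11, 12, 10, 15, 9, 4, 2]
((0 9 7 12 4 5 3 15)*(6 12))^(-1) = (0 15 3 5 4 12 6 7 9)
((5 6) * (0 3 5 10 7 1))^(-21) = (10)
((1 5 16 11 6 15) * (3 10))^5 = ((1 5 16 11 6 15)(3 10))^5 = (1 15 6 11 16 5)(3 10)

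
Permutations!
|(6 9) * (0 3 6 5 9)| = 6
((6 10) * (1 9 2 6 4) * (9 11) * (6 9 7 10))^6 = ((1 11 7 10 4)(2 9))^6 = (1 11 7 10 4)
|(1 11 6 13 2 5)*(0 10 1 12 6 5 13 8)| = |(0 10 1 11 5 12 6 8)(2 13)| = 8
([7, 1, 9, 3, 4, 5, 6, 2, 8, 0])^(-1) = (0 9 2 7)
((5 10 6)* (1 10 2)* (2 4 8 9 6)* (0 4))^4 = (0 6 8)(1 10 2)(4 5 9) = ((0 4 8 9 6 5)(1 10 2))^4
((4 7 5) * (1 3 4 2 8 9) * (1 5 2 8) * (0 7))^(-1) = (0 4 3 1 2 7)(5 9 8)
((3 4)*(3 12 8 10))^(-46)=(3 10 8 12 4)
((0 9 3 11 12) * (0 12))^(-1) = (12)(0 11 3 9)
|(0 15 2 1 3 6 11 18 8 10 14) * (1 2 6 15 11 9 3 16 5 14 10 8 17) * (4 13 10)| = |(0 11 18 17 1 16 5 14)(3 15 6 9)(4 13 10)| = 24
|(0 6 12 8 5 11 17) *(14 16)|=14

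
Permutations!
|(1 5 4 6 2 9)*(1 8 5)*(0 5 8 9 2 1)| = |(9)(0 5 4 6 1)| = 5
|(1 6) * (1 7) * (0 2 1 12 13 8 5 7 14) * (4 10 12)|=35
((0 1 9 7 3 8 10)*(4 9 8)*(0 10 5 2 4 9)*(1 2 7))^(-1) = ((10)(0 2 4)(1 8 5 7 3 9))^(-1) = (10)(0 4 2)(1 9 3 7 5 8)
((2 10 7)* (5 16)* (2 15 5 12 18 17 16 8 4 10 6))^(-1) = ((2 6)(4 10 7 15 5 8)(12 18 17 16))^(-1) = (2 6)(4 8 5 15 7 10)(12 16 17 18)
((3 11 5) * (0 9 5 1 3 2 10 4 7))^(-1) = ((0 9 5 2 10 4 7)(1 3 11))^(-1) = (0 7 4 10 2 5 9)(1 11 3)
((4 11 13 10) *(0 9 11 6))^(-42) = (13)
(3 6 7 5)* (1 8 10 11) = [0, 8, 2, 6, 4, 3, 7, 5, 10, 9, 11, 1] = (1 8 10 11)(3 6 7 5)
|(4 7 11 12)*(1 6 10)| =12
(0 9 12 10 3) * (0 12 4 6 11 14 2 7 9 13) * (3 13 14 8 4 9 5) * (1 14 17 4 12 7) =[17, 14, 1, 7, 6, 3, 11, 5, 12, 9, 13, 8, 10, 0, 2, 15, 16, 4] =(0 17 4 6 11 8 12 10 13)(1 14 2)(3 7 5)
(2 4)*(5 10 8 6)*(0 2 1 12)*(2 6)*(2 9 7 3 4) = (0 6 5 10 8 9 7 3 4 1 12) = [6, 12, 2, 4, 1, 10, 5, 3, 9, 7, 8, 11, 0]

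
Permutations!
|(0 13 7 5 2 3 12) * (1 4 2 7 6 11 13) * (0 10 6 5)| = 12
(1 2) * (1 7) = (1 2 7) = [0, 2, 7, 3, 4, 5, 6, 1]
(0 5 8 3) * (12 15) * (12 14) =[5, 1, 2, 0, 4, 8, 6, 7, 3, 9, 10, 11, 15, 13, 12, 14] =(0 5 8 3)(12 15 14)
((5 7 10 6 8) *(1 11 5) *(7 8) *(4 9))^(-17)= ((1 11 5 8)(4 9)(6 7 10))^(-17)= (1 8 5 11)(4 9)(6 7 10)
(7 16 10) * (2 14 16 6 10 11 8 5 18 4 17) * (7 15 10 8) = [0, 1, 14, 3, 17, 18, 8, 6, 5, 9, 15, 7, 12, 13, 16, 10, 11, 2, 4] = (2 14 16 11 7 6 8 5 18 4 17)(10 15)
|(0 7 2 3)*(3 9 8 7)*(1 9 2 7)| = 6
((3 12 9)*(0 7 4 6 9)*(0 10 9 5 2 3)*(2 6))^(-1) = ((0 7 4 2 3 12 10 9)(5 6))^(-1) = (0 9 10 12 3 2 4 7)(5 6)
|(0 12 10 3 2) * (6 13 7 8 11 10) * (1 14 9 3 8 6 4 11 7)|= |(0 12 4 11 10 8 7 6 13 1 14 9 3 2)|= 14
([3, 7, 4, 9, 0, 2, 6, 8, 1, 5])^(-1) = [4, 8, 5, 0, 2, 9, 6, 1, 7, 3]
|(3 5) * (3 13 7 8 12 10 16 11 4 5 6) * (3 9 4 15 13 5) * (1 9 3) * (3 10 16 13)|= 30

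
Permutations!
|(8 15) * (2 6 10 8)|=|(2 6 10 8 15)|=5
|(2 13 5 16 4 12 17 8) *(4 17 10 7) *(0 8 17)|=12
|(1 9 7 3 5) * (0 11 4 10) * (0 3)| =|(0 11 4 10 3 5 1 9 7)| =9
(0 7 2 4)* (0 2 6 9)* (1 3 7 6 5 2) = [6, 3, 4, 7, 1, 2, 9, 5, 8, 0] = (0 6 9)(1 3 7 5 2 4)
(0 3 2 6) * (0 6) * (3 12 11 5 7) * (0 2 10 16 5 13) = [12, 1, 2, 10, 4, 7, 6, 3, 8, 9, 16, 13, 11, 0, 14, 15, 5] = (0 12 11 13)(3 10 16 5 7)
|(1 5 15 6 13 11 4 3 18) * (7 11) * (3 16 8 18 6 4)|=35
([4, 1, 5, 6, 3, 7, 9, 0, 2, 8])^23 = (0 8 4 2 3 5 6 7 9)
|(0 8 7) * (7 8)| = |(8)(0 7)| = 2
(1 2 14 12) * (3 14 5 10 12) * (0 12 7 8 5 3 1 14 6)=[12, 2, 3, 6, 4, 10, 0, 8, 5, 9, 7, 11, 14, 13, 1]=(0 12 14 1 2 3 6)(5 10 7 8)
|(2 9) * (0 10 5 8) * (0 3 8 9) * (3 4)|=|(0 10 5 9 2)(3 8 4)|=15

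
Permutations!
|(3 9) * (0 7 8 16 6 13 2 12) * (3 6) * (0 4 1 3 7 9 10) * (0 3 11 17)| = 30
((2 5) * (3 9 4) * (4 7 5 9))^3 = (2 5 7 9)(3 4)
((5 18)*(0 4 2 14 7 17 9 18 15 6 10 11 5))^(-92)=(0 7)(2 9)(4 17)(5 10 15 11 6)(14 18)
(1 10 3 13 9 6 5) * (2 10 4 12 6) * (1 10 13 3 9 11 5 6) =[0, 4, 13, 3, 12, 10, 6, 7, 8, 2, 9, 5, 1, 11] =(1 4 12)(2 13 11 5 10 9)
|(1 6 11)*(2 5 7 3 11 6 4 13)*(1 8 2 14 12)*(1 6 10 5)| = 13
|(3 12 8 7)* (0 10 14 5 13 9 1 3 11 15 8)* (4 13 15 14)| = |(0 10 4 13 9 1 3 12)(5 15 8 7 11 14)| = 24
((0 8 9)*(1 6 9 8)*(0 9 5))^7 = ((9)(0 1 6 5))^7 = (9)(0 5 6 1)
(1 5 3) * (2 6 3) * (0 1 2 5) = (0 1)(2 6 3) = [1, 0, 6, 2, 4, 5, 3]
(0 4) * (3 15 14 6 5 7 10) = [4, 1, 2, 15, 0, 7, 5, 10, 8, 9, 3, 11, 12, 13, 6, 14] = (0 4)(3 15 14 6 5 7 10)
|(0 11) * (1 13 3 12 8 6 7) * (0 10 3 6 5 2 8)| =|(0 11 10 3 12)(1 13 6 7)(2 8 5)| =60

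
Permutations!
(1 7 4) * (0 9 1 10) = (0 9 1 7 4 10) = [9, 7, 2, 3, 10, 5, 6, 4, 8, 1, 0]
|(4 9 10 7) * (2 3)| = |(2 3)(4 9 10 7)| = 4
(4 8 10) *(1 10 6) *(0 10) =(0 10 4 8 6 1) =[10, 0, 2, 3, 8, 5, 1, 7, 6, 9, 4]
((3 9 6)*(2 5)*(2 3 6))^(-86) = (2 3)(5 9)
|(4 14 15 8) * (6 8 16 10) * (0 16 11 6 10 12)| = |(0 16 12)(4 14 15 11 6 8)| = 6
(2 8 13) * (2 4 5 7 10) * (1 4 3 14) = [0, 4, 8, 14, 5, 7, 6, 10, 13, 9, 2, 11, 12, 3, 1] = (1 4 5 7 10 2 8 13 3 14)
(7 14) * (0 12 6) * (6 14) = (0 12 14 7 6) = [12, 1, 2, 3, 4, 5, 0, 6, 8, 9, 10, 11, 14, 13, 7]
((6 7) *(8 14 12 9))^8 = ((6 7)(8 14 12 9))^8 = (14)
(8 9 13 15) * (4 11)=(4 11)(8 9 13 15)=[0, 1, 2, 3, 11, 5, 6, 7, 9, 13, 10, 4, 12, 15, 14, 8]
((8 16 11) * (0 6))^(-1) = (0 6)(8 11 16)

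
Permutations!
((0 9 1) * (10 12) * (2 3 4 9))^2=(12)(0 3 9)(1 2 4)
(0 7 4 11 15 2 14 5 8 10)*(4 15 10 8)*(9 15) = (0 7 9 15 2 14 5 4 11 10) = [7, 1, 14, 3, 11, 4, 6, 9, 8, 15, 0, 10, 12, 13, 5, 2]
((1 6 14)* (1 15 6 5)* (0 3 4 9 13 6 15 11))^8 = ((15)(0 3 4 9 13 6 14 11)(1 5))^8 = (15)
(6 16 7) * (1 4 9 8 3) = [0, 4, 2, 1, 9, 5, 16, 6, 3, 8, 10, 11, 12, 13, 14, 15, 7] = (1 4 9 8 3)(6 16 7)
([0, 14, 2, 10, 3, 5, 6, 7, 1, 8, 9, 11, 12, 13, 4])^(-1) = [0, 8, 2, 4, 14, 5, 6, 7, 9, 10, 3, 11, 12, 13, 1]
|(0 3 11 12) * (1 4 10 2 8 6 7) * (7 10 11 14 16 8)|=|(0 3 14 16 8 6 10 2 7 1 4 11 12)|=13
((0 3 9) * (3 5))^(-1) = ((0 5 3 9))^(-1) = (0 9 3 5)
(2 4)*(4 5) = (2 5 4) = [0, 1, 5, 3, 2, 4]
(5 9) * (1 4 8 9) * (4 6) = (1 6 4 8 9 5) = [0, 6, 2, 3, 8, 1, 4, 7, 9, 5]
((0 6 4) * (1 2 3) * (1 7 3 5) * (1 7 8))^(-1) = (0 4 6)(1 8 3 7 5 2)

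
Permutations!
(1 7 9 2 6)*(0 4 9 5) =[4, 7, 6, 3, 9, 0, 1, 5, 8, 2] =(0 4 9 2 6 1 7 5)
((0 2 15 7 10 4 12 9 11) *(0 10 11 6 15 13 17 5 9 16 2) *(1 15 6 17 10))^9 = (17)(1 15 7 11)(2 4)(10 16)(12 13)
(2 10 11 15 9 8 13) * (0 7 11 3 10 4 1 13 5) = [7, 13, 4, 10, 1, 0, 6, 11, 5, 8, 3, 15, 12, 2, 14, 9] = (0 7 11 15 9 8 5)(1 13 2 4)(3 10)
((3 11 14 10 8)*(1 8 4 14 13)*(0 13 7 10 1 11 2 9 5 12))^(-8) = (0 14 5 10 2 11 8)(1 12 4 9 7 3 13)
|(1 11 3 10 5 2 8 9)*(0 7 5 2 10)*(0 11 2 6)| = |(0 7 5 10 6)(1 2 8 9)(3 11)| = 20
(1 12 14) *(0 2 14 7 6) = (0 2 14 1 12 7 6) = [2, 12, 14, 3, 4, 5, 0, 6, 8, 9, 10, 11, 7, 13, 1]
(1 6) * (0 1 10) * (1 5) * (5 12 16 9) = (0 12 16 9 5 1 6 10) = [12, 6, 2, 3, 4, 1, 10, 7, 8, 5, 0, 11, 16, 13, 14, 15, 9]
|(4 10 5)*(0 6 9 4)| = |(0 6 9 4 10 5)| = 6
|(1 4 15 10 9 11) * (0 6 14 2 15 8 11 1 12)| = 12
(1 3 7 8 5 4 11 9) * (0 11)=(0 11 9 1 3 7 8 5 4)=[11, 3, 2, 7, 0, 4, 6, 8, 5, 1, 10, 9]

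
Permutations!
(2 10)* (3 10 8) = (2 8 3 10) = [0, 1, 8, 10, 4, 5, 6, 7, 3, 9, 2]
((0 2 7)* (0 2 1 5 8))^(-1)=(0 8 5 1)(2 7)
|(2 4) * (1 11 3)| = 6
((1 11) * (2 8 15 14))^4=(15)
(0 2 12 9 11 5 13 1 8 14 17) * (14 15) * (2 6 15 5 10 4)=(0 6 15 14 17)(1 8 5 13)(2 12 9 11 10 4)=[6, 8, 12, 3, 2, 13, 15, 7, 5, 11, 4, 10, 9, 1, 17, 14, 16, 0]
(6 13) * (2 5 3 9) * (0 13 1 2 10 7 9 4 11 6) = (0 13)(1 2 5 3 4 11 6)(7 9 10) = [13, 2, 5, 4, 11, 3, 1, 9, 8, 10, 7, 6, 12, 0]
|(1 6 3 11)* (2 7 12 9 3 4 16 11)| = 5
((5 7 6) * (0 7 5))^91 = ((0 7 6))^91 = (0 7 6)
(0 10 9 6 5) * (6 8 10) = (0 6 5)(8 10 9) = [6, 1, 2, 3, 4, 0, 5, 7, 10, 8, 9]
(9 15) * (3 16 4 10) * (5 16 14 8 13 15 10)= (3 14 8 13 15 9 10)(4 5 16)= [0, 1, 2, 14, 5, 16, 6, 7, 13, 10, 3, 11, 12, 15, 8, 9, 4]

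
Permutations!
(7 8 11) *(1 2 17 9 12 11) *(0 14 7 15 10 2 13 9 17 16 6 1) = (17)(0 14 7 8)(1 13 9 12 11 15 10 2 16 6) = [14, 13, 16, 3, 4, 5, 1, 8, 0, 12, 2, 15, 11, 9, 7, 10, 6, 17]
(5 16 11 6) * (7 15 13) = (5 16 11 6)(7 15 13) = [0, 1, 2, 3, 4, 16, 5, 15, 8, 9, 10, 6, 12, 7, 14, 13, 11]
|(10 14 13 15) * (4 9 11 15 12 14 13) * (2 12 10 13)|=9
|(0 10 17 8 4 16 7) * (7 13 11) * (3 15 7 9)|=12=|(0 10 17 8 4 16 13 11 9 3 15 7)|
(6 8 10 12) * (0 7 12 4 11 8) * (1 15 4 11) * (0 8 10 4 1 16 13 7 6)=(0 6 8 4 16 13 7 12)(1 15)(10 11)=[6, 15, 2, 3, 16, 5, 8, 12, 4, 9, 11, 10, 0, 7, 14, 1, 13]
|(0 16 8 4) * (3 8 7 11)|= 7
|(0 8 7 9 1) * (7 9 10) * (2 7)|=|(0 8 9 1)(2 7 10)|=12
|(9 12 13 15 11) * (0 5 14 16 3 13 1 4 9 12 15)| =6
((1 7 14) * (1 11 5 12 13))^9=(1 14 5 13 7 11 12)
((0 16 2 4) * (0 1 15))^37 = ((0 16 2 4 1 15))^37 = (0 16 2 4 1 15)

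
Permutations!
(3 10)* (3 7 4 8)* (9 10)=(3 9 10 7 4 8)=[0, 1, 2, 9, 8, 5, 6, 4, 3, 10, 7]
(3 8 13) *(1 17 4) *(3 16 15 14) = (1 17 4)(3 8 13 16 15 14) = [0, 17, 2, 8, 1, 5, 6, 7, 13, 9, 10, 11, 12, 16, 3, 14, 15, 4]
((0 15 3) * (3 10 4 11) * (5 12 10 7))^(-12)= ((0 15 7 5 12 10 4 11 3))^(-12)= (0 4 5)(3 10 7)(11 12 15)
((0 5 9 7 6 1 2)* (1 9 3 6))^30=(0 1 9 3)(2 7 6 5)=((0 5 3 6 9 7 1 2))^30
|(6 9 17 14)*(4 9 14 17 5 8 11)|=10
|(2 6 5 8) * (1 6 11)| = 6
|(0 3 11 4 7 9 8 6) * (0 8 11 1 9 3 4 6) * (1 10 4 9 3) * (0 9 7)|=|(0 7 1 3 10 4)(6 8 9 11)|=12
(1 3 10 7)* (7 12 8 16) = (1 3 10 12 8 16 7) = [0, 3, 2, 10, 4, 5, 6, 1, 16, 9, 12, 11, 8, 13, 14, 15, 7]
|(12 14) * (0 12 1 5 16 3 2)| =|(0 12 14 1 5 16 3 2)| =8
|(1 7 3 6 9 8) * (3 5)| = 7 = |(1 7 5 3 6 9 8)|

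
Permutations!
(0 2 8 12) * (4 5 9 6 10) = [2, 1, 8, 3, 5, 9, 10, 7, 12, 6, 4, 11, 0] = (0 2 8 12)(4 5 9 6 10)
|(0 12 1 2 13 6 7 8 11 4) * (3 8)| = 11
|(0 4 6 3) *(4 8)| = 5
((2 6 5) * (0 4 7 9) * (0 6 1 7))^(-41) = ((0 4)(1 7 9 6 5 2))^(-41) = (0 4)(1 7 9 6 5 2)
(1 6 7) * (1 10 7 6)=[0, 1, 2, 3, 4, 5, 6, 10, 8, 9, 7]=(7 10)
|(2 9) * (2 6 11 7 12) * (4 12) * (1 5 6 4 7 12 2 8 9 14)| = 10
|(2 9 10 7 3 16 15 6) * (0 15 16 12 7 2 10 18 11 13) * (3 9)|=|(0 15 6 10 2 3 12 7 9 18 11 13)|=12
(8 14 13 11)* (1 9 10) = (1 9 10)(8 14 13 11) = [0, 9, 2, 3, 4, 5, 6, 7, 14, 10, 1, 8, 12, 11, 13]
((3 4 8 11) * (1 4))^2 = (1 8 3 4 11)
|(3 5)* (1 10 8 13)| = |(1 10 8 13)(3 5)| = 4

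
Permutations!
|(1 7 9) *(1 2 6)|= 5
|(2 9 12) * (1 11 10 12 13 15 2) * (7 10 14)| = |(1 11 14 7 10 12)(2 9 13 15)| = 12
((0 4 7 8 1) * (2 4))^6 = (8)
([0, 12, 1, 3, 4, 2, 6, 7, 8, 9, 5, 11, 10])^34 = [0, 2, 5, 3, 4, 10, 6, 7, 8, 9, 12, 11, 1]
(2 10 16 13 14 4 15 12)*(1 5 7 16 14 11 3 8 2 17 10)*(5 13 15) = [0, 13, 1, 8, 5, 7, 6, 16, 2, 9, 14, 3, 17, 11, 4, 12, 15, 10] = (1 13 11 3 8 2)(4 5 7 16 15 12 17 10 14)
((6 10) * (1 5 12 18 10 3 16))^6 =(1 3 10 12)(5 16 6 18)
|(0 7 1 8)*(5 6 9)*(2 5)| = |(0 7 1 8)(2 5 6 9)| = 4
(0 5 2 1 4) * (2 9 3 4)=[5, 2, 1, 4, 0, 9, 6, 7, 8, 3]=(0 5 9 3 4)(1 2)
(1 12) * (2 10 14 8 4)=(1 12)(2 10 14 8 4)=[0, 12, 10, 3, 2, 5, 6, 7, 4, 9, 14, 11, 1, 13, 8]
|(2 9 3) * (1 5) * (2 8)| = |(1 5)(2 9 3 8)| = 4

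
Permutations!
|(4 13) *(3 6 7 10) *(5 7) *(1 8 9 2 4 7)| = 11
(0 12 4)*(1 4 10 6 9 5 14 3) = (0 12 10 6 9 5 14 3 1 4) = [12, 4, 2, 1, 0, 14, 9, 7, 8, 5, 6, 11, 10, 13, 3]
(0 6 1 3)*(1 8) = (0 6 8 1 3) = [6, 3, 2, 0, 4, 5, 8, 7, 1]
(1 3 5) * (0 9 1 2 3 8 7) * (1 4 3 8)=(0 9 4 3 5 2 8 7)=[9, 1, 8, 5, 3, 2, 6, 0, 7, 4]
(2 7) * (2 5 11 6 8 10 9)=(2 7 5 11 6 8 10 9)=[0, 1, 7, 3, 4, 11, 8, 5, 10, 2, 9, 6]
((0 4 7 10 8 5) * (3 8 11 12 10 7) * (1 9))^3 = (12)(0 8 4 5 3)(1 9)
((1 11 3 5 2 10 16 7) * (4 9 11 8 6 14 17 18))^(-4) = (1 2 9 14 7 5 4 6 16 3 18 8 10 11 17)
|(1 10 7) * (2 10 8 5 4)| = 7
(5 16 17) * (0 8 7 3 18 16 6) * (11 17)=(0 8 7 3 18 16 11 17 5 6)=[8, 1, 2, 18, 4, 6, 0, 3, 7, 9, 10, 17, 12, 13, 14, 15, 11, 5, 16]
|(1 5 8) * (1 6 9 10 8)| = 4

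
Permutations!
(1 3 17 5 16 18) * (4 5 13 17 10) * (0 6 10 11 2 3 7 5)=(0 6 10 4)(1 7 5 16 18)(2 3 11)(13 17)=[6, 7, 3, 11, 0, 16, 10, 5, 8, 9, 4, 2, 12, 17, 14, 15, 18, 13, 1]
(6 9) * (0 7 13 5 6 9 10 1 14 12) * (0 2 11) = (0 7 13 5 6 10 1 14 12 2 11) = [7, 14, 11, 3, 4, 6, 10, 13, 8, 9, 1, 0, 2, 5, 12]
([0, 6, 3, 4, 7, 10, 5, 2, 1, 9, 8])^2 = [0, 5, 4, 7, 2, 8, 10, 3, 6, 9, 1]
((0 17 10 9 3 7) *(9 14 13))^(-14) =(0 10 13 3)(7 17 14 9)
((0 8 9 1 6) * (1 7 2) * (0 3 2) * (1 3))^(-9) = (0 7 9 8)(1 6)(2 3)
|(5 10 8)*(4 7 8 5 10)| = |(4 7 8 10 5)| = 5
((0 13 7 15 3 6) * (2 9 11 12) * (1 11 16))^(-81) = ((0 13 7 15 3 6)(1 11 12 2 9 16))^(-81) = (0 15)(1 2)(3 13)(6 7)(9 11)(12 16)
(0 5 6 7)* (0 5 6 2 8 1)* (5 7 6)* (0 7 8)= [5, 7, 0, 3, 4, 2, 6, 8, 1]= (0 5 2)(1 7 8)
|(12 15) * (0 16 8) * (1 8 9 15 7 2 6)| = |(0 16 9 15 12 7 2 6 1 8)| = 10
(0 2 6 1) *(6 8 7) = (0 2 8 7 6 1) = [2, 0, 8, 3, 4, 5, 1, 6, 7]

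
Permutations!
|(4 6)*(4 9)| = 3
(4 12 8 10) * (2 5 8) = [0, 1, 5, 3, 12, 8, 6, 7, 10, 9, 4, 11, 2] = (2 5 8 10 4 12)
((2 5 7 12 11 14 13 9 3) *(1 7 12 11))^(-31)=((1 7 11 14 13 9 3 2 5 12))^(-31)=(1 12 5 2 3 9 13 14 11 7)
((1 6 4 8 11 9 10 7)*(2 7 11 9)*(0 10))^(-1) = (0 9 8 4 6 1 7 2 11 10)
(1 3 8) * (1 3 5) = (1 5)(3 8) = [0, 5, 2, 8, 4, 1, 6, 7, 3]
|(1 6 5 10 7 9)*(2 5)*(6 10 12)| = |(1 10 7 9)(2 5 12 6)| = 4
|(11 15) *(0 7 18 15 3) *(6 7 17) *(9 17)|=9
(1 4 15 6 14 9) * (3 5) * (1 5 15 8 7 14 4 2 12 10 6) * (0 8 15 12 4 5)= (0 8 7 14 9)(1 2 4 15)(3 12 10 6 5)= [8, 2, 4, 12, 15, 3, 5, 14, 7, 0, 6, 11, 10, 13, 9, 1]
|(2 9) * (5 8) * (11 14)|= |(2 9)(5 8)(11 14)|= 2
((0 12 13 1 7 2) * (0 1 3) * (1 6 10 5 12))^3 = (0 2 5 3 7 10 13 1 6 12)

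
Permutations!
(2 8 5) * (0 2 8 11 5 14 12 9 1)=(0 2 11 5 8 14 12 9 1)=[2, 0, 11, 3, 4, 8, 6, 7, 14, 1, 10, 5, 9, 13, 12]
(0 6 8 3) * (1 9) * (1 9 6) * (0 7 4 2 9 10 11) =(0 1 6 8 3 7 4 2 9 10 11) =[1, 6, 9, 7, 2, 5, 8, 4, 3, 10, 11, 0]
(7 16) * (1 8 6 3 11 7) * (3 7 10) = [0, 8, 2, 11, 4, 5, 7, 16, 6, 9, 3, 10, 12, 13, 14, 15, 1] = (1 8 6 7 16)(3 11 10)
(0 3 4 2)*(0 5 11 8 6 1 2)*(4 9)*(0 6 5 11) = (0 3 9 4 6 1 2 11 8 5) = [3, 2, 11, 9, 6, 0, 1, 7, 5, 4, 10, 8]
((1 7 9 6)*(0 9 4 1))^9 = ((0 9 6)(1 7 4))^9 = (9)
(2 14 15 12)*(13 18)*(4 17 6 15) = [0, 1, 14, 3, 17, 5, 15, 7, 8, 9, 10, 11, 2, 18, 4, 12, 16, 6, 13] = (2 14 4 17 6 15 12)(13 18)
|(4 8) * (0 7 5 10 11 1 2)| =14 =|(0 7 5 10 11 1 2)(4 8)|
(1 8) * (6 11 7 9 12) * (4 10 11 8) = (1 4 10 11 7 9 12 6 8) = [0, 4, 2, 3, 10, 5, 8, 9, 1, 12, 11, 7, 6]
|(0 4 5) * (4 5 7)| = 2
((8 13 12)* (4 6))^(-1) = ((4 6)(8 13 12))^(-1) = (4 6)(8 12 13)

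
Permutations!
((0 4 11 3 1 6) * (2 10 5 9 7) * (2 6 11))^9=(11)(0 4 2 10 5 9 7 6)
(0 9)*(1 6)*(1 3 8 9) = (0 1 6 3 8 9) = [1, 6, 2, 8, 4, 5, 3, 7, 9, 0]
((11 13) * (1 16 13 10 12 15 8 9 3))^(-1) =((1 16 13 11 10 12 15 8 9 3))^(-1) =(1 3 9 8 15 12 10 11 13 16)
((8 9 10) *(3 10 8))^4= (10)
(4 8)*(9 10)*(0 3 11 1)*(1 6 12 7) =(0 3 11 6 12 7 1)(4 8)(9 10) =[3, 0, 2, 11, 8, 5, 12, 1, 4, 10, 9, 6, 7]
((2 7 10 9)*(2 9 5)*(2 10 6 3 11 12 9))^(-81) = ((2 7 6 3 11 12 9)(5 10))^(-81) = (2 3 9 6 12 7 11)(5 10)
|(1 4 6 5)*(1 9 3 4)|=5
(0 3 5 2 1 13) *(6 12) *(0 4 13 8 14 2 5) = (0 3)(1 8 14 2)(4 13)(6 12) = [3, 8, 1, 0, 13, 5, 12, 7, 14, 9, 10, 11, 6, 4, 2]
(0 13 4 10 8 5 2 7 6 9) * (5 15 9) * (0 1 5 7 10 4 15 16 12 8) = [13, 5, 10, 3, 4, 2, 7, 6, 16, 1, 0, 11, 8, 15, 14, 9, 12] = (0 13 15 9 1 5 2 10)(6 7)(8 16 12)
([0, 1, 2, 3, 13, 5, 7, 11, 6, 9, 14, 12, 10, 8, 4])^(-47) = (4 10 11 6 13 14 12 7 8)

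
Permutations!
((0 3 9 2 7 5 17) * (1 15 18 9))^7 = ((0 3 1 15 18 9 2 7 5 17))^7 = (0 7 18 3 5 9 1 17 2 15)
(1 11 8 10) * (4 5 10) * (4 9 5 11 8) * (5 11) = (1 8 9 11 4 5 10) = [0, 8, 2, 3, 5, 10, 6, 7, 9, 11, 1, 4]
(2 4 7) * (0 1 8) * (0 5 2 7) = [1, 8, 4, 3, 0, 2, 6, 7, 5] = (0 1 8 5 2 4)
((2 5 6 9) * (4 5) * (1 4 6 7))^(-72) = (9)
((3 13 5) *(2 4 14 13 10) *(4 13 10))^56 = ((2 13 5 3 4 14 10))^56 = (14)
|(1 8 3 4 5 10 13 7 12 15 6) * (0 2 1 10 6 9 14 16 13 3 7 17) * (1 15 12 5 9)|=16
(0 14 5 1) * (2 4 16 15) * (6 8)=(0 14 5 1)(2 4 16 15)(6 8)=[14, 0, 4, 3, 16, 1, 8, 7, 6, 9, 10, 11, 12, 13, 5, 2, 15]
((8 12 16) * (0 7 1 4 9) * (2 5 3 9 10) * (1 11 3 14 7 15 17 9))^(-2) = (0 17)(1 11 14 2 4 3 7 5 10)(8 12 16)(9 15)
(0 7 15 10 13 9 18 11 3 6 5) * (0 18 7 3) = (0 3 6 5 18 11)(7 15 10 13 9) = [3, 1, 2, 6, 4, 18, 5, 15, 8, 7, 13, 0, 12, 9, 14, 10, 16, 17, 11]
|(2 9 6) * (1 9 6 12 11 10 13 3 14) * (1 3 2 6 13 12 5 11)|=|(1 9 5 11 10 12)(2 13)(3 14)|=6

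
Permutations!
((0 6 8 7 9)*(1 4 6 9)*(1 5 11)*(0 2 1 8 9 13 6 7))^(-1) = ((0 13 6 9 2 1 4 7 5 11 8))^(-1) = (0 8 11 5 7 4 1 2 9 6 13)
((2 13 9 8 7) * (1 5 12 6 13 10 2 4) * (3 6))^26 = (1 9 12 7 6)(3 4 13 5 8)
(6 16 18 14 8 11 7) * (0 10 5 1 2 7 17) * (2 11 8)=(0 10 5 1 11 17)(2 7 6 16 18 14)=[10, 11, 7, 3, 4, 1, 16, 6, 8, 9, 5, 17, 12, 13, 2, 15, 18, 0, 14]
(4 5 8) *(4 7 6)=(4 5 8 7 6)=[0, 1, 2, 3, 5, 8, 4, 6, 7]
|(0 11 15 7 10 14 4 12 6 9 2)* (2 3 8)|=|(0 11 15 7 10 14 4 12 6 9 3 8 2)|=13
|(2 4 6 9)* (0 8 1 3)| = |(0 8 1 3)(2 4 6 9)| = 4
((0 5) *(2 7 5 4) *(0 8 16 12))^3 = ((0 4 2 7 5 8 16 12))^3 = (0 7 16 4 5 12 2 8)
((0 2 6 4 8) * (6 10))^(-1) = ((0 2 10 6 4 8))^(-1) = (0 8 4 6 10 2)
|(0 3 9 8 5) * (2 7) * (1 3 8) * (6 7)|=3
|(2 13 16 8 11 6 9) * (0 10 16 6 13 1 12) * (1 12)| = |(0 10 16 8 11 13 6 9 2 12)| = 10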